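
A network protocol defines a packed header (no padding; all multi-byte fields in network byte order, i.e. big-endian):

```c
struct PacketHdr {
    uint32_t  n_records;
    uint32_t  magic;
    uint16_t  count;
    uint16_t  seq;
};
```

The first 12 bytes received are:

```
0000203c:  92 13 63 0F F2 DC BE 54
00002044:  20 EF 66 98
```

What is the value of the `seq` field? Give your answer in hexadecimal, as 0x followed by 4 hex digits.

0x6698

`seq` follows `n_records` (4 B), `magic` (4 B), `count` (2 B), so it starts at offset 4 + 4 + 2 = 10 and occupies 2 bytes.
Bytes at offsets 10..11: 66 98.
Big-endian: lowest address holds the most-significant byte.
The bytes are already most-significant first: 0x6698.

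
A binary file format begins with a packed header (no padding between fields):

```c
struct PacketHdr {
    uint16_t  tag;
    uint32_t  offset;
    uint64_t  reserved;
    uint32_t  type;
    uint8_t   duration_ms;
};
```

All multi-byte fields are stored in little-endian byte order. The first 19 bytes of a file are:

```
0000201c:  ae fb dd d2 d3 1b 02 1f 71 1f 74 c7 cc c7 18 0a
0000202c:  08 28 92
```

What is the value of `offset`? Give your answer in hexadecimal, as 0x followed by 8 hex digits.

0x1BD3D2DD

`offset` follows `tag` (2 bytes), so it starts at byte offset 2 and occupies 4 bytes.
Bytes at offsets 2..5: DD D2 D3 1B.
In little-endian order the low byte comes first in memory.
Reassemble most-significant byte first: 1B D3 D2 DD → 0x1BD3D2DD.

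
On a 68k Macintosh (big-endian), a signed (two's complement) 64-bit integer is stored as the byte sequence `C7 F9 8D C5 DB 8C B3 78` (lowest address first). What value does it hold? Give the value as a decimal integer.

Big-endian: lowest address holds the most-significant byte.
The bytes are already most-significant first: 0xC7F98DC5DB8CB378.
Top bit is set, so as a signed 64-bit value this is 0xC7F98DC5DB8CB378 − 2^64 = -4037039710029433992.

-4037039710029433992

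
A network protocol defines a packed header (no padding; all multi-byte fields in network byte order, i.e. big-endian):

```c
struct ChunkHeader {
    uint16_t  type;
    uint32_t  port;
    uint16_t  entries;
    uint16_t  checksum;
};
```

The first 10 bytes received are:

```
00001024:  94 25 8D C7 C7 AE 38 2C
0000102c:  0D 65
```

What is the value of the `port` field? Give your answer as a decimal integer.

2378680238

`port` follows `type` (2 bytes), so it starts at byte offset 2 and occupies 4 bytes.
Bytes at offsets 2..5: 8D C7 C7 AE.
Big-endian: lowest address holds the most-significant byte.
The bytes are already most-significant first: 0x8DC7C7AE.
0x8DC7C7AE = 2378680238.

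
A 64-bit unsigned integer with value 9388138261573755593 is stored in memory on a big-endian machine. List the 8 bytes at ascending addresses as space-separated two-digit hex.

9388138261573755593 in hexadecimal, padded to 64 bits, is 0x82495E02275B62C9.
Split into bytes (most-significant first): 82 49 5E 02 27 5B 62 C9.
Big-endian: lowest address holds the most-significant byte.
So the memory order matches the most-significant-first order: 82 49 5E 02 27 5B 62 C9.

82 49 5E 02 27 5B 62 C9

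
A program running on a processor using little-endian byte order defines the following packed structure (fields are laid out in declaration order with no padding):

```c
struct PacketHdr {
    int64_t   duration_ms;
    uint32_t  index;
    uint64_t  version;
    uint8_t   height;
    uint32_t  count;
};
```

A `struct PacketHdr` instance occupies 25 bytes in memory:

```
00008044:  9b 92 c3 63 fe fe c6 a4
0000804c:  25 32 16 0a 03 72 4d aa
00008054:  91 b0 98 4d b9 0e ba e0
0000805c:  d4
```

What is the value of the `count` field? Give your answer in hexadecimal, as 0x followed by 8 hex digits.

0xD4E0BA0E

`count` follows `duration_ms` (8 B), `index` (4 B), `version` (8 B), `height` (1 B), so it starts at offset 8 + 4 + 8 + 1 = 21 and occupies 4 bytes.
Bytes at offsets 21..24: 0E BA E0 D4.
In little-endian order the low byte comes first in memory.
Reassemble most-significant byte first: D4 E0 BA 0E → 0xD4E0BA0E.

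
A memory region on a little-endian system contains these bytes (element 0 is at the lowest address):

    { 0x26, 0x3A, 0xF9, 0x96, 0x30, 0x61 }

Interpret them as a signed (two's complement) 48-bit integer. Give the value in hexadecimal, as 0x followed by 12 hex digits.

Little-endian stores the least-significant byte at the lowest address.
Reassemble most-significant byte first: 61 30 96 F9 3A 26 → 0x613096F93A26.

0x613096F93A26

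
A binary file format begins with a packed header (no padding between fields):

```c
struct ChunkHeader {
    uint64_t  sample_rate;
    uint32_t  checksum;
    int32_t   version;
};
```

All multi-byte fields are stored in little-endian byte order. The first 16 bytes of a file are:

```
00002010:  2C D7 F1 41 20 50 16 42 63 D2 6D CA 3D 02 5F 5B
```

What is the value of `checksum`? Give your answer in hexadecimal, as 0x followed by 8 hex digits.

`checksum` follows `sample_rate` (8 bytes), so it starts at byte offset 8 and occupies 4 bytes.
Bytes at offsets 8..11: 63 D2 6D CA.
Little-endian stores the least-significant byte at the lowest address.
Reassemble most-significant byte first: CA 6D D2 63 → 0xCA6DD263.

0xCA6DD263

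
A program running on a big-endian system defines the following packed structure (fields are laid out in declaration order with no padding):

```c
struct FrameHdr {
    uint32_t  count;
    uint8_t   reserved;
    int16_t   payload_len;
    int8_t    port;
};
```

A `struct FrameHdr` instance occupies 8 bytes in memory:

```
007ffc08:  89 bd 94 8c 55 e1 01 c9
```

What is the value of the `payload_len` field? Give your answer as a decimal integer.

-7935

`payload_len` follows `count` (4 B), `reserved` (1 B), so it starts at offset 4 + 1 = 5 and occupies 2 bytes.
Bytes at offsets 5..6: E1 01.
In big-endian order the high byte comes first in memory.
The bytes are already most-significant first: 0xE101.
Top bit is set, so as a signed 16-bit value this is 0xE101 − 2^16 = -7935.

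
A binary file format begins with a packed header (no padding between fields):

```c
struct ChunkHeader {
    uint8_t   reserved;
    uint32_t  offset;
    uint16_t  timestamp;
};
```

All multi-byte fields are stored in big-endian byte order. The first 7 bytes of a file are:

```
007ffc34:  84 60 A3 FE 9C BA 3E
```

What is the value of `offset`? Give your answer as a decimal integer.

1621360284

`offset` follows `reserved` (1 byte), so it starts at byte offset 1 and occupies 4 bytes.
Bytes at offsets 1..4: 60 A3 FE 9C.
Big-endian stores the most-significant byte at the lowest address.
The bytes are already most-significant first: 0x60A3FE9C.
0x60A3FE9C = 1621360284.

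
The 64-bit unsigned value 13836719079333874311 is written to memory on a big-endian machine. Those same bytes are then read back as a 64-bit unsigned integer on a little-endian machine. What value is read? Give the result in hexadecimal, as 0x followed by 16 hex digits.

13836719079333874311 in 64-bit hexadecimal is 0xC005E6B14C90CA87.
Stored big-endian, the bytes at ascending addresses are C0 05 E6 B1 4C 90 CA 87.
Read back as little-endian, the first byte is least significant, giving 0x87CA904CB1E605C0.

0x87CA904CB1E605C0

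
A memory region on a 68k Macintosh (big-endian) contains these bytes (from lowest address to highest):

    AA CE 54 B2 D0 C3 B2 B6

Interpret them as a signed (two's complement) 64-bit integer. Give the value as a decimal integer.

-6138876115076009290

Big-endian: lowest address holds the most-significant byte.
The bytes are already most-significant first: 0xAACE54B2D0C3B2B6.
Top bit is set, so as a signed 64-bit value this is 0xAACE54B2D0C3B2B6 − 2^64 = -6138876115076009290.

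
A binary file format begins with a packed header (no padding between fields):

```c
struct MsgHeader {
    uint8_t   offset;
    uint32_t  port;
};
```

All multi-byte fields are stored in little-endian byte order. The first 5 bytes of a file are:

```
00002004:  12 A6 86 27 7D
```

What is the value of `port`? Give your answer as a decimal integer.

2099742374

`port` follows `offset` (1 byte), so it starts at byte offset 1 and occupies 4 bytes.
Bytes at offsets 1..4: A6 86 27 7D.
Little-endian stores the least-significant byte at the lowest address.
Reassemble most-significant byte first: 7D 27 86 A6 → 0x7D2786A6.
0x7D2786A6 = 2099742374.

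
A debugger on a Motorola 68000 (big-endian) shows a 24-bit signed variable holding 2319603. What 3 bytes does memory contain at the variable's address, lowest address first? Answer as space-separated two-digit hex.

2319603 in hexadecimal, padded to 24 bits, is 0x2364F3.
Split into bytes (most-significant first): 23 64 F3.
In big-endian order the high byte comes first in memory.
So the memory order matches the most-significant-first order: 23 64 F3.

23 64 F3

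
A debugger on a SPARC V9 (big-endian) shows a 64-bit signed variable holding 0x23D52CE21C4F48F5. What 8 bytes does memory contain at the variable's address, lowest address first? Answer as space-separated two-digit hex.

23 D5 2C E2 1C 4F 48 F5

Split into bytes (most-significant first): 23 D5 2C E2 1C 4F 48 F5.
In big-endian order the high byte comes first in memory.
So the memory order matches the most-significant-first order: 23 D5 2C E2 1C 4F 48 F5.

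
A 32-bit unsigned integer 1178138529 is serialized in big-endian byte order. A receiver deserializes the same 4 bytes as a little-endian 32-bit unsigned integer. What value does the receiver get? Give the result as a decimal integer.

1178138529 in 32-bit hexadecimal is 0x4638F7A1.
Stored big-endian, the bytes at ascending addresses are 46 38 F7 A1.
Read back as little-endian, the first byte is least significant, giving 0xA1F73846.
0xA1F73846 = 2717333574.

2717333574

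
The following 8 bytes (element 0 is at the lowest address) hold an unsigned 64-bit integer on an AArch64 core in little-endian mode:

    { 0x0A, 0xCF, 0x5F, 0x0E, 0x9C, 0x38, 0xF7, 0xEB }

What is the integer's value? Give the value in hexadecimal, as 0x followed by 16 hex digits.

0xEBF7389C0E5FCF0A

Little-endian: lowest address holds the least-significant byte.
Reassemble most-significant byte first: EB F7 38 9C 0E 5F CF 0A → 0xEBF7389C0E5FCF0A.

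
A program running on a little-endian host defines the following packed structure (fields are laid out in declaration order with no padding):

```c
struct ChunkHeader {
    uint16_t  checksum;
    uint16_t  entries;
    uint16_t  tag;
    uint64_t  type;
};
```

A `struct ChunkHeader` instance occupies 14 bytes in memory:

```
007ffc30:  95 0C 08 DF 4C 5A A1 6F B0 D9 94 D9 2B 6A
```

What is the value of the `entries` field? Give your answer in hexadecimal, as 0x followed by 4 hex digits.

`entries` follows `checksum` (2 bytes), so it starts at byte offset 2 and occupies 2 bytes.
Bytes at offsets 2..3: 08 DF.
Little-endian: lowest address holds the least-significant byte.
Reassemble most-significant byte first: DF 08 → 0xDF08.

0xDF08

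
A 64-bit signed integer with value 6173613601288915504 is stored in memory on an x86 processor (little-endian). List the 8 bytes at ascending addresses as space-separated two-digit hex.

6173613601288915504 in hexadecimal, padded to 64 bits, is 0x55AD14DC75588A30.
Split into bytes (most-significant first): 55 AD 14 DC 75 58 8A 30.
Little-endian stores the least-significant byte at the lowest address.
So at ascending addresses the bytes are 30 8A 58 75 DC 14 AD 55.

30 8A 58 75 DC 14 AD 55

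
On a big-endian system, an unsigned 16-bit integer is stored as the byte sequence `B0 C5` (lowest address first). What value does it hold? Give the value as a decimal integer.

45253

In big-endian order the high byte comes first in memory.
The bytes are already most-significant first: 0xB0C5.
0xB0C5 = 45253.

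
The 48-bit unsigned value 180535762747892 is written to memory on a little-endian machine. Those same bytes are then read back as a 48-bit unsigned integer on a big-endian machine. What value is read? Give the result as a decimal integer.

180535762747892 in 48-bit hexadecimal is 0xA432420201F4.
Stored little-endian, the bytes at ascending addresses are F4 01 02 42 32 A4.
Read back as big-endian, the last byte is least significant, giving 0xF401024232A4.
0xF401024232A4 = 268285170037412.

268285170037412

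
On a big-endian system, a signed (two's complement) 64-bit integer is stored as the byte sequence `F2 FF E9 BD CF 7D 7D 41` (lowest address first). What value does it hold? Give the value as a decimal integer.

-936773196030575295

In big-endian order the high byte comes first in memory.
The bytes are already most-significant first: 0xF2FFE9BDCF7D7D41.
Top bit is set, so as a signed 64-bit value this is 0xF2FFE9BDCF7D7D41 − 2^64 = -936773196030575295.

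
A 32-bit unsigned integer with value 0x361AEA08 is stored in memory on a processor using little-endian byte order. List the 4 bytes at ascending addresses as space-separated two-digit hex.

Split into bytes (most-significant first): 36 1A EA 08.
Little-endian: lowest address holds the least-significant byte.
So at ascending addresses the bytes are 08 EA 1A 36.

08 EA 1A 36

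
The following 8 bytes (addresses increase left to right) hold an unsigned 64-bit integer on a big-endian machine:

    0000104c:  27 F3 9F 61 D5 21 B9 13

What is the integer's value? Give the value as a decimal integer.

2878819829356280083

In big-endian order the high byte comes first in memory.
The bytes are already most-significant first: 0x27F39F61D521B913.
0x27F39F61D521B913 = 2878819829356280083.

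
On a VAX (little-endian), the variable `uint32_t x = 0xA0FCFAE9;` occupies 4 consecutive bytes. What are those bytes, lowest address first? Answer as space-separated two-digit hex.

E9 FA FC A0

Split into bytes (most-significant first): A0 FC FA E9.
In little-endian order the low byte comes first in memory.
So at ascending addresses the bytes are E9 FA FC A0.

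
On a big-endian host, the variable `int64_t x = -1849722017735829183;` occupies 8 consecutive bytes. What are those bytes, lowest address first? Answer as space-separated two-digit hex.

Two's complement of -1849722017735829183 in 64 bits: 1849722017735829183 = 0x19AB885FF85CE6BF; invert → 0xE65477A007A31940; add 1 → 0xE65477A007A31941.
Split into bytes (most-significant first): E6 54 77 A0 07 A3 19 41.
Big-endian: lowest address holds the most-significant byte.
So the memory order matches the most-significant-first order: E6 54 77 A0 07 A3 19 41.

E6 54 77 A0 07 A3 19 41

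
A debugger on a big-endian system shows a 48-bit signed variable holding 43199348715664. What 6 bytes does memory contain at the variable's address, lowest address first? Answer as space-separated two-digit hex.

43199348715664 in hexadecimal, padded to 48 bits, is 0x274A21D5B090.
Split into bytes (most-significant first): 27 4A 21 D5 B0 90.
In big-endian order the high byte comes first in memory.
So the memory order matches the most-significant-first order: 27 4A 21 D5 B0 90.

27 4A 21 D5 B0 90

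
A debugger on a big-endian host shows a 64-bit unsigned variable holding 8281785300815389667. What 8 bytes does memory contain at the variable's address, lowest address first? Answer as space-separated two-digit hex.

72 EE CF DA 31 27 23 E3

8281785300815389667 in hexadecimal, padded to 64 bits, is 0x72EECFDA312723E3.
Split into bytes (most-significant first): 72 EE CF DA 31 27 23 E3.
In big-endian order the high byte comes first in memory.
So the memory order matches the most-significant-first order: 72 EE CF DA 31 27 23 E3.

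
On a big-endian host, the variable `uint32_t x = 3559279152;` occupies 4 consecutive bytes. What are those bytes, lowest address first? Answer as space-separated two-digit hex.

3559279152 in hexadecimal, padded to 32 bits, is 0xD4264A30.
Split into bytes (most-significant first): D4 26 4A 30.
In big-endian order the high byte comes first in memory.
So the memory order matches the most-significant-first order: D4 26 4A 30.

D4 26 4A 30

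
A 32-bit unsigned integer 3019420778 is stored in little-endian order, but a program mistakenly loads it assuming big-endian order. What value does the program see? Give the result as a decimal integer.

3019420778 in 32-bit hexadecimal is 0xB3F8B46A.
Stored little-endian, the bytes at ascending addresses are 6A B4 F8 B3.
Read back as big-endian, the last byte is least significant, giving 0x6AB4F8B3.
0x6AB4F8B3 = 1790245043.

1790245043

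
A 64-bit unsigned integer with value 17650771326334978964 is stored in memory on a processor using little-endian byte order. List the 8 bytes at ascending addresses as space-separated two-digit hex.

17650771326334978964 in hexadecimal, padded to 64 bits, is 0xF4F42300E5D8CB94.
Split into bytes (most-significant first): F4 F4 23 00 E5 D8 CB 94.
Little-endian: lowest address holds the least-significant byte.
So at ascending addresses the bytes are 94 CB D8 E5 00 23 F4 F4.

94 CB D8 E5 00 23 F4 F4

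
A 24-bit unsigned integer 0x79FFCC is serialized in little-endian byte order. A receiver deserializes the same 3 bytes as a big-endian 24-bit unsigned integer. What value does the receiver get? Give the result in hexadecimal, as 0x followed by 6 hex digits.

Stored little-endian, the bytes at ascending addresses are CC FF 79.
Read back as big-endian, the last byte is least significant, giving 0xCCFF79.

0xCCFF79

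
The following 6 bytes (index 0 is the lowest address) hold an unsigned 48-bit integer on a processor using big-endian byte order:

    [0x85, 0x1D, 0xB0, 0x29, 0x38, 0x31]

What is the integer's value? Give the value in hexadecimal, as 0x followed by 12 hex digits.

In big-endian order the high byte comes first in memory.
The bytes are already most-significant first: 0x851DB0293831.

0x851DB0293831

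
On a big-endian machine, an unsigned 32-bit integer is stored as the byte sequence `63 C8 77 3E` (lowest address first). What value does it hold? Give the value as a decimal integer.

In big-endian order the high byte comes first in memory.
The bytes are already most-significant first: 0x63C8773E.
0x63C8773E = 1674082110.

1674082110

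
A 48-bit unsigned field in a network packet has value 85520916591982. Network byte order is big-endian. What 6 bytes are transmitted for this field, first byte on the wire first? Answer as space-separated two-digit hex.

4D C7 E3 DA B5 6E

85520916591982 in hexadecimal, padded to 48 bits, is 0x4DC7E3DAB56E.
Split into bytes (most-significant first): 4D C7 E3 DA B5 6E.
In big-endian order the high byte comes first in memory.
So the memory order matches the most-significant-first order: 4D C7 E3 DA B5 6E.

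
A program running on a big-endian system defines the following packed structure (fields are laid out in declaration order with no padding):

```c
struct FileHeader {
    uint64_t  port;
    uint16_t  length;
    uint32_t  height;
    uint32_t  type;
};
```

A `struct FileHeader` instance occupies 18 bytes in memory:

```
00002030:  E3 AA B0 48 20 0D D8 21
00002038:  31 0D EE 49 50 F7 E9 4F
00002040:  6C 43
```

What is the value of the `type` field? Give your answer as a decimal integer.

`type` follows `port` (8 B), `length` (2 B), `height` (4 B), so it starts at offset 8 + 2 + 4 = 14 and occupies 4 bytes.
Bytes at offsets 14..17: E9 4F 6C 43.
Big-endian stores the most-significant byte at the lowest address.
The bytes are already most-significant first: 0xE94F6C43.
0xE94F6C43 = 3914296387.

3914296387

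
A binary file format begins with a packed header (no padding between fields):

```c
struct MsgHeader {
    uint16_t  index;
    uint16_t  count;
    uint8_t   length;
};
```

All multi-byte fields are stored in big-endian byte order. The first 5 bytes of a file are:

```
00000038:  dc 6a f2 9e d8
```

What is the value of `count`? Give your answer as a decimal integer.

62110

`count` follows `index` (2 bytes), so it starts at byte offset 2 and occupies 2 bytes.
Bytes at offsets 2..3: F2 9E.
Big-endian stores the most-significant byte at the lowest address.
The bytes are already most-significant first: 0xF29E.
0xF29E = 62110.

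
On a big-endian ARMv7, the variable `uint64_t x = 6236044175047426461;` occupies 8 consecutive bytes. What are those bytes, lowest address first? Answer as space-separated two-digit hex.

6236044175047426461 in hexadecimal, padded to 64 bits, is 0x568AE1232158819D.
Split into bytes (most-significant first): 56 8A E1 23 21 58 81 9D.
In big-endian order the high byte comes first in memory.
So the memory order matches the most-significant-first order: 56 8A E1 23 21 58 81 9D.

56 8A E1 23 21 58 81 9D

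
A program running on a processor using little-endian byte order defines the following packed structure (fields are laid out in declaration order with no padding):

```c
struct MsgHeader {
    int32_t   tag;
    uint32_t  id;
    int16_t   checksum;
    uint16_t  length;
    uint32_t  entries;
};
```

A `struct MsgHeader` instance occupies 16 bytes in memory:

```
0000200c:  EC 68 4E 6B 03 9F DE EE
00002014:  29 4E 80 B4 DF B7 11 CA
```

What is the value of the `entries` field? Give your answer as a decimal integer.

`entries` follows `tag` (4 B), `id` (4 B), `checksum` (2 B), `length` (2 B), so it starts at offset 4 + 4 + 2 + 2 = 12 and occupies 4 bytes.
Bytes at offsets 12..15: DF B7 11 CA.
In little-endian order the low byte comes first in memory.
Reassemble most-significant byte first: CA 11 B7 DF → 0xCA11B7DF.
0xCA11B7DF = 3390158815.

3390158815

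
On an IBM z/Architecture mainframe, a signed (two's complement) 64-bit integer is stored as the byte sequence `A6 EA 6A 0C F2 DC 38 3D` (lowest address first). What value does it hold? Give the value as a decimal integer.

-6419201715016550339

Big-endian: lowest address holds the most-significant byte.
The bytes are already most-significant first: 0xA6EA6A0CF2DC383D.
Top bit is set, so as a signed 64-bit value this is 0xA6EA6A0CF2DC383D − 2^64 = -6419201715016550339.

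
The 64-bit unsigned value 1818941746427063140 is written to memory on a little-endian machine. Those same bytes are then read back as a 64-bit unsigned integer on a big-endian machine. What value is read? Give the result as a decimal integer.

1818941746427063140 in 64-bit hexadecimal is 0x193E2DE196E9EB64.
Stored little-endian, the bytes at ascending addresses are 64 EB E9 96 E1 2D 3E 19.
Read back as big-endian, the last byte is least significant, giving 0x64EBE996E12D3E19.
0x64EBE996E12D3E19 = 7272162857552002585.

7272162857552002585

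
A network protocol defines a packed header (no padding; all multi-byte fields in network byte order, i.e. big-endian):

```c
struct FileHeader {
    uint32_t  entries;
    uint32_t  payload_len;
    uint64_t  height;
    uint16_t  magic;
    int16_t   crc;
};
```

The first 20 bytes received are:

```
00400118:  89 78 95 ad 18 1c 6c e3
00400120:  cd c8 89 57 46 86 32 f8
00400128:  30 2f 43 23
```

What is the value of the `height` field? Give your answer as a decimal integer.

14828252781055718136

`height` follows `entries` (4 B), `payload_len` (4 B), so it starts at offset 4 + 4 = 8 and occupies 8 bytes.
Bytes at offsets 8..15: CD C8 89 57 46 86 32 F8.
Big-endian stores the most-significant byte at the lowest address.
The bytes are already most-significant first: 0xCDC88957468632F8.
0xCDC88957468632F8 = 14828252781055718136.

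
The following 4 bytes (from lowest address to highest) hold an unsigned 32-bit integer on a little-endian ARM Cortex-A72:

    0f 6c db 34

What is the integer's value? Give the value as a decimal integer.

Little-endian stores the least-significant byte at the lowest address.
Reassemble most-significant byte first: 34 DB 6C 0F → 0x34DB6C0F.
0x34DB6C0F = 886795279.

886795279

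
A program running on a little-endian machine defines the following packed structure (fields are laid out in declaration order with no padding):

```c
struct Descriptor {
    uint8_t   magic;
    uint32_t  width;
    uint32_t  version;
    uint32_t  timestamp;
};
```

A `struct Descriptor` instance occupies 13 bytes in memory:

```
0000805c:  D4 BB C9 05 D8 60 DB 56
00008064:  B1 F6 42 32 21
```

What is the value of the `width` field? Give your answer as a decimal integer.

3624257979

`width` follows `magic` (1 byte), so it starts at byte offset 1 and occupies 4 bytes.
Bytes at offsets 1..4: BB C9 05 D8.
Little-endian: lowest address holds the least-significant byte.
Reassemble most-significant byte first: D8 05 C9 BB → 0xD805C9BB.
0xD805C9BB = 3624257979.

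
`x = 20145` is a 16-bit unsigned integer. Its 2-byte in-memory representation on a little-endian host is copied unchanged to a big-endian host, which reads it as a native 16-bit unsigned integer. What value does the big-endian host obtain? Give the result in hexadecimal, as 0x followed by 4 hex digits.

0xB14E

20145 in 16-bit hexadecimal is 0x4EB1.
Stored little-endian, the bytes at ascending addresses are B1 4E.
Read back as big-endian, the last byte is least significant, giving 0xB14E.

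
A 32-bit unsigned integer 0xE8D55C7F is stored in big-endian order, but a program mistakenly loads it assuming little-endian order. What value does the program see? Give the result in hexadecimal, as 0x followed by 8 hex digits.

Stored big-endian, the bytes at ascending addresses are E8 D5 5C 7F.
Read back as little-endian, the first byte is least significant, giving 0x7F5CD5E8.

0x7F5CD5E8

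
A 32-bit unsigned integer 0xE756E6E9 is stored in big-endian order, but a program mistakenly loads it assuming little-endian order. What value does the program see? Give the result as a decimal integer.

3924186855

Stored big-endian, the bytes at ascending addresses are E7 56 E6 E9.
Read back as little-endian, the first byte is least significant, giving 0xE9E656E7.
0xE9E656E7 = 3924186855.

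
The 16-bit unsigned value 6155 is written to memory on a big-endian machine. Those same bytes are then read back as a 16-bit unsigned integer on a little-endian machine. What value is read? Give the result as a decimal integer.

6155 in 16-bit hexadecimal is 0x180B.
Stored big-endian, the bytes at ascending addresses are 18 0B.
Read back as little-endian, the first byte is least significant, giving 0x0B18.
0x0B18 = 2840.

2840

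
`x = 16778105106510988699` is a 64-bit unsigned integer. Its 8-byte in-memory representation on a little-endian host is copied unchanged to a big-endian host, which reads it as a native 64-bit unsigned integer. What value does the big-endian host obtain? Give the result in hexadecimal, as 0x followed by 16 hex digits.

16778105106510988699 in 64-bit hexadecimal is 0xE8D7CDB33DC1459B.
Stored little-endian, the bytes at ascending addresses are 9B 45 C1 3D B3 CD D7 E8.
Read back as big-endian, the last byte is least significant, giving 0x9B45C13DB3CDD7E8.

0x9B45C13DB3CDD7E8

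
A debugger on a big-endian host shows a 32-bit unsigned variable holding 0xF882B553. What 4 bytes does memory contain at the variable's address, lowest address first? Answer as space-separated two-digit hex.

Split into bytes (most-significant first): F8 82 B5 53.
Big-endian stores the most-significant byte at the lowest address.
So the memory order matches the most-significant-first order: F8 82 B5 53.

F8 82 B5 53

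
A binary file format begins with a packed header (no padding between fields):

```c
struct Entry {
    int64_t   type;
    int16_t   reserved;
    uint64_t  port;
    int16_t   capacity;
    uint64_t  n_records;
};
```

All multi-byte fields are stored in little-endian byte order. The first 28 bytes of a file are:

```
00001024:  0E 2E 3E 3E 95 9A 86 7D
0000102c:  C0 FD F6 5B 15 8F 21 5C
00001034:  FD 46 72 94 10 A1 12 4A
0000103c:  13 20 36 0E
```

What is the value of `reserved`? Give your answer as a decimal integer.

-576

`reserved` follows `type` (8 bytes), so it starts at byte offset 8 and occupies 2 bytes.
Bytes at offsets 8..9: C0 FD.
Little-endian stores the least-significant byte at the lowest address.
Reassemble most-significant byte first: FD C0 → 0xFDC0.
Top bit is set, so as a signed 16-bit value this is 0xFDC0 − 2^16 = -576.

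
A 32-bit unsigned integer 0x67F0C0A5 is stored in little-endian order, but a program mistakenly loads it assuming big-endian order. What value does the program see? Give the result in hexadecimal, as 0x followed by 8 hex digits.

Stored little-endian, the bytes at ascending addresses are A5 C0 F0 67.
Read back as big-endian, the last byte is least significant, giving 0xA5C0F067.

0xA5C0F067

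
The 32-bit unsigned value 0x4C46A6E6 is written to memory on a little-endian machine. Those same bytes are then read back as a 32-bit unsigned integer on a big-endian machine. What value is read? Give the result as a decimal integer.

Stored little-endian, the bytes at ascending addresses are E6 A6 46 4C.
Read back as big-endian, the last byte is least significant, giving 0xE6A6464C.
0xE6A6464C = 3869656652.

3869656652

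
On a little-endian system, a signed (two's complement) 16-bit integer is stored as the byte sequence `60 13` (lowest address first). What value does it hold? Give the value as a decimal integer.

4960

Little-endian stores the least-significant byte at the lowest address.
Reassemble most-significant byte first: 13 60 → 0x1360.
0x1360 = 4960.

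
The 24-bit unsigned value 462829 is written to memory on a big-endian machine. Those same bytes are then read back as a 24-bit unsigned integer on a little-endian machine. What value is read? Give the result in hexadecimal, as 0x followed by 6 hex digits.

0xED0F07

462829 in 24-bit hexadecimal is 0x070FED.
Stored big-endian, the bytes at ascending addresses are 07 0F ED.
Read back as little-endian, the first byte is least significant, giving 0xED0F07.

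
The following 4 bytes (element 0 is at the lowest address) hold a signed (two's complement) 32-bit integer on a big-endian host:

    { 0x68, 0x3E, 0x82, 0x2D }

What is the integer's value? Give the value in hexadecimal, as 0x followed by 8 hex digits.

In big-endian order the high byte comes first in memory.
The bytes are already most-significant first: 0x683E822D.

0x683E822D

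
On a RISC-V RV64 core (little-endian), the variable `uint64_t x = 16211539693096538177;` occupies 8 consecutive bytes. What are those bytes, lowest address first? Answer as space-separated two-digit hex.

16211539693096538177 in hexadecimal, padded to 64 bits, is 0xE0FAF5755D2A1041.
Split into bytes (most-significant first): E0 FA F5 75 5D 2A 10 41.
Little-endian: lowest address holds the least-significant byte.
So at ascending addresses the bytes are 41 10 2A 5D 75 F5 FA E0.

41 10 2A 5D 75 F5 FA E0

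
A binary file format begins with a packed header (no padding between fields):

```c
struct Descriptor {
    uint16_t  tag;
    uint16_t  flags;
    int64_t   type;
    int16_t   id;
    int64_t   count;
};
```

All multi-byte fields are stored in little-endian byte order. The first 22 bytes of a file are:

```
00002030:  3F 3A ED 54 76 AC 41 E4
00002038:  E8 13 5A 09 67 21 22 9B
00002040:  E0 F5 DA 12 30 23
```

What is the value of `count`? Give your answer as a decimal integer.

`count` follows `tag` (2 B), `flags` (2 B), `type` (8 B), `id` (2 B), so it starts at offset 2 + 2 + 8 + 2 = 14 and occupies 8 bytes.
Bytes at offsets 14..21: 22 9B E0 F5 DA 12 30 23.
Little-endian stores the least-significant byte at the lowest address.
Reassemble most-significant byte first: 23 30 12 DA F5 E0 9B 22 → 0x233012DAF5E09B22.
0x233012DAF5E09B22 = 2535547321846897442.

2535547321846897442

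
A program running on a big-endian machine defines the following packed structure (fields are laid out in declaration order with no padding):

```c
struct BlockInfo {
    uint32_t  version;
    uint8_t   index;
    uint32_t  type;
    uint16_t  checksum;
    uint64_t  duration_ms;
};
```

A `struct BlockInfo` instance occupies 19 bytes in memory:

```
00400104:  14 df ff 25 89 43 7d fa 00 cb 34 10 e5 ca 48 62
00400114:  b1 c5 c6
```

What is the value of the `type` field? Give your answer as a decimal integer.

`type` follows `version` (4 B), `index` (1 B), so it starts at offset 4 + 1 = 5 and occupies 4 bytes.
Bytes at offsets 5..8: 43 7D FA 00.
Big-endian: lowest address holds the most-significant byte.
The bytes are already most-significant first: 0x437DFA00.
0x437DFA00 = 1132329472.

1132329472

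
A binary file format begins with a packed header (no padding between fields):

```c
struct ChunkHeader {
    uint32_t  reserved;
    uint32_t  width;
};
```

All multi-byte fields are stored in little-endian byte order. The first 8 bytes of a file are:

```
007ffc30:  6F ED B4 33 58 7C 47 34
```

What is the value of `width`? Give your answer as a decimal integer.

877100120

`width` follows `reserved` (4 bytes), so it starts at byte offset 4 and occupies 4 bytes.
Bytes at offsets 4..7: 58 7C 47 34.
In little-endian order the low byte comes first in memory.
Reassemble most-significant byte first: 34 47 7C 58 → 0x34477C58.
0x34477C58 = 877100120.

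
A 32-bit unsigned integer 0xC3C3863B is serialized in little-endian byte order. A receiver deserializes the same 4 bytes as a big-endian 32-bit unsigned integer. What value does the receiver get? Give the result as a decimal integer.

998687683

Stored little-endian, the bytes at ascending addresses are 3B 86 C3 C3.
Read back as big-endian, the last byte is least significant, giving 0x3B86C3C3.
0x3B86C3C3 = 998687683.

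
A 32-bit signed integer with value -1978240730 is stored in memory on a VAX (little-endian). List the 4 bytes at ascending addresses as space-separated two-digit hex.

26 71 16 8A

Two's complement of -1978240730 in 32 bits: 1978240730 = 0x75E98EDA; invert → 0x8A167125; add 1 → 0x8A167126.
Split into bytes (most-significant first): 8A 16 71 26.
Little-endian stores the least-significant byte at the lowest address.
So at ascending addresses the bytes are 26 71 16 8A.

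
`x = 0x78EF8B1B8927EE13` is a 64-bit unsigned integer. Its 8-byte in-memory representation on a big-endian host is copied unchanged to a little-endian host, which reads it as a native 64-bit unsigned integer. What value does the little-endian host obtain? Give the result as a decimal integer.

1436128801003925368

Stored big-endian, the bytes at ascending addresses are 78 EF 8B 1B 89 27 EE 13.
Read back as little-endian, the first byte is least significant, giving 0x13EE27891B8BEF78.
0x13EE27891B8BEF78 = 1436128801003925368.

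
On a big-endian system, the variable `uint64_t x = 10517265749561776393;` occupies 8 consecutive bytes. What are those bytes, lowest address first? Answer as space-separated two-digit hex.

91 F4 D5 79 F3 03 19 09

10517265749561776393 in hexadecimal, padded to 64 bits, is 0x91F4D579F3031909.
Split into bytes (most-significant first): 91 F4 D5 79 F3 03 19 09.
Big-endian stores the most-significant byte at the lowest address.
So the memory order matches the most-significant-first order: 91 F4 D5 79 F3 03 19 09.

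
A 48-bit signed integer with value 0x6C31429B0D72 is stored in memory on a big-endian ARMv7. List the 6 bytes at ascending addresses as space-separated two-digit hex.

6C 31 42 9B 0D 72

Split into bytes (most-significant first): 6C 31 42 9B 0D 72.
Big-endian stores the most-significant byte at the lowest address.
So the memory order matches the most-significant-first order: 6C 31 42 9B 0D 72.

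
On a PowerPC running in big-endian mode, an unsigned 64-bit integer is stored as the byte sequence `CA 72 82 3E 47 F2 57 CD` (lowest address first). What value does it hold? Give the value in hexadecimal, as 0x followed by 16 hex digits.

0xCA72823E47F257CD

In big-endian order the high byte comes first in memory.
The bytes are already most-significant first: 0xCA72823E47F257CD.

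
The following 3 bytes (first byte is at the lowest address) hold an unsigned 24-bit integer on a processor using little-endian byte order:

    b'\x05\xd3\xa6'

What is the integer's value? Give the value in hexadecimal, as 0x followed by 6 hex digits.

0xA6D305

Little-endian stores the least-significant byte at the lowest address.
Reassemble most-significant byte first: A6 D3 05 → 0xA6D305.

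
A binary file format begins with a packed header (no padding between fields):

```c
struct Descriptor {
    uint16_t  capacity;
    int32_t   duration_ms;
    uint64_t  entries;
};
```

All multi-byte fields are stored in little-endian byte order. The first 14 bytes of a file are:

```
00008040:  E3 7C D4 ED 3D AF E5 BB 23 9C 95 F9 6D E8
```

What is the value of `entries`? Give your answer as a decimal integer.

`entries` follows `capacity` (2 B), `duration_ms` (4 B), so it starts at offset 2 + 4 = 6 and occupies 8 bytes.
Bytes at offsets 6..13: E5 BB 23 9C 95 F9 6D E8.
In little-endian order the low byte comes first in memory.
Reassemble most-significant byte first: E8 6D F9 95 9C 23 BB E5 → 0xE86DF9959C23BBE5.
0xE86DF9959C23BBE5 = 16748317010225773541.

16748317010225773541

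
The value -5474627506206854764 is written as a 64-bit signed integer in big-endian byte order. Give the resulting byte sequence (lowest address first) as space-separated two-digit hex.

B4 06 37 49 F6 F5 31 94

Two's complement of -5474627506206854764 in 64 bits: 5474627506206854764 = 0x4BF9C8B6090ACE6C; invert → 0xB4063749F6F53193; add 1 → 0xB4063749F6F53194.
Split into bytes (most-significant first): B4 06 37 49 F6 F5 31 94.
In big-endian order the high byte comes first in memory.
So the memory order matches the most-significant-first order: B4 06 37 49 F6 F5 31 94.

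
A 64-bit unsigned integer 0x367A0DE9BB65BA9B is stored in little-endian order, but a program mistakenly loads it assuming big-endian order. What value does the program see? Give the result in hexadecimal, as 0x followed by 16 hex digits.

0x9BBA65BBE90D7A36

Stored little-endian, the bytes at ascending addresses are 9B BA 65 BB E9 0D 7A 36.
Read back as big-endian, the last byte is least significant, giving 0x9BBA65BBE90D7A36.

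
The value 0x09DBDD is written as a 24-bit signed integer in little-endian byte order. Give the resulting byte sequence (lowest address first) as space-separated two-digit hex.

DD DB 09

Split into bytes (most-significant first): 09 DB DD.
In little-endian order the low byte comes first in memory.
So at ascending addresses the bytes are DD DB 09.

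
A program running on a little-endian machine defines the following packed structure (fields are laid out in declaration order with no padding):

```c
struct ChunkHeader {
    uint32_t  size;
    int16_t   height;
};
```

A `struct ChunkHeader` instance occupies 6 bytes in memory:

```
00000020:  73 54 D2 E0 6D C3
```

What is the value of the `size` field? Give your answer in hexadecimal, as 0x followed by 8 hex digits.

0xE0D25473

`size` is the first field, at byte offset 0, occupying 4 bytes.
Bytes at offsets 0..3: 73 54 D2 E0.
In little-endian order the low byte comes first in memory.
Reassemble most-significant byte first: E0 D2 54 73 → 0xE0D25473.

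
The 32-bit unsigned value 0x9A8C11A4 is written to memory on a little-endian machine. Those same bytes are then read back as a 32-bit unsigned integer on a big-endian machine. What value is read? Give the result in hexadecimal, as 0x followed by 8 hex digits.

0xA4118C9A

Stored little-endian, the bytes at ascending addresses are A4 11 8C 9A.
Read back as big-endian, the last byte is least significant, giving 0xA4118C9A.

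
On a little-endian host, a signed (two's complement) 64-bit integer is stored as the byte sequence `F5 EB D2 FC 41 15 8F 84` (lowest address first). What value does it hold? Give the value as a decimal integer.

-8894867365874701323

Little-endian stores the least-significant byte at the lowest address.
Reassemble most-significant byte first: 84 8F 15 41 FC D2 EB F5 → 0x848F1541FCD2EBF5.
Top bit is set, so as a signed 64-bit value this is 0x848F1541FCD2EBF5 − 2^64 = -8894867365874701323.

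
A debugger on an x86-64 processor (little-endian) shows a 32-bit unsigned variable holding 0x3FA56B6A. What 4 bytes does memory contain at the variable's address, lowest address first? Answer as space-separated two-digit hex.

Split into bytes (most-significant first): 3F A5 6B 6A.
Little-endian stores the least-significant byte at the lowest address.
So at ascending addresses the bytes are 6A 6B A5 3F.

6A 6B A5 3F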